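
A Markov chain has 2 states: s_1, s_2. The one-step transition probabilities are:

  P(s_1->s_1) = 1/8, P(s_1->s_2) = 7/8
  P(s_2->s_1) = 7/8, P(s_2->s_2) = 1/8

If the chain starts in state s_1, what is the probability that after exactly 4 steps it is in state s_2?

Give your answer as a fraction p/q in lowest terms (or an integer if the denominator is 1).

Answer: 175/512

Derivation:
Computing P^4 by repeated multiplication:
P^1 =
  s_1: [1/8, 7/8]
  s_2: [7/8, 1/8]
P^2 =
  s_1: [25/32, 7/32]
  s_2: [7/32, 25/32]
P^3 =
  s_1: [37/128, 91/128]
  s_2: [91/128, 37/128]
P^4 =
  s_1: [337/512, 175/512]
  s_2: [175/512, 337/512]

(P^4)[s_1 -> s_2] = 175/512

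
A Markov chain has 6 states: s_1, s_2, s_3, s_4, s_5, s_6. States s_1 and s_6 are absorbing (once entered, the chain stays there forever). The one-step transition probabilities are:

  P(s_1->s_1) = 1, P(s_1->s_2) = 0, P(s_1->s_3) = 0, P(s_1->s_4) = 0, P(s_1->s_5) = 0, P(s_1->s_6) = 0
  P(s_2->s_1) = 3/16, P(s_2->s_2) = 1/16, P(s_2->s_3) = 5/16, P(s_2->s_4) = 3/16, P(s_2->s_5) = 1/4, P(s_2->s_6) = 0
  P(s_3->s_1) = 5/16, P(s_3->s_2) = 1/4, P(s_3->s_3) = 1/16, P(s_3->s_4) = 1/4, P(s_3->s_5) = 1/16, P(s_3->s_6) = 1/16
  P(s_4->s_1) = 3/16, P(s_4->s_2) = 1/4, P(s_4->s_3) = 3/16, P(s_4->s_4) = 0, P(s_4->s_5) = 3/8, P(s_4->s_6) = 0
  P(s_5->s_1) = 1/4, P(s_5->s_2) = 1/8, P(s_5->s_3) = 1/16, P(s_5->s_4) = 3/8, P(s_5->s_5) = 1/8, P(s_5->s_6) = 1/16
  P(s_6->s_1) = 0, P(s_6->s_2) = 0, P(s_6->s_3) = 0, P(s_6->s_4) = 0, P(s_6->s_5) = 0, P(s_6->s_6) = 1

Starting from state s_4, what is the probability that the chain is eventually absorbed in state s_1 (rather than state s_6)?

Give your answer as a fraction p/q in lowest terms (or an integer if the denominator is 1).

Answer: 23361/25996

Derivation:
Let a_i = P(absorbed in s_1 | start in state i).
Boundary conditions: a_s_1 = 1, a_s_6 = 0.
For each transient state i, a_i = sum_j P(i->j) * a_j:
  a_s_2 = 3/16*a_s_1 + 1/16*a_s_2 + 5/16*a_s_3 + 3/16*a_s_4 + 1/4*a_s_5 + 0*a_s_6
  a_s_3 = 5/16*a_s_1 + 1/4*a_s_2 + 1/16*a_s_3 + 1/4*a_s_4 + 1/16*a_s_5 + 1/16*a_s_6
  a_s_4 = 3/16*a_s_1 + 1/4*a_s_2 + 3/16*a_s_3 + 0*a_s_4 + 3/8*a_s_5 + 0*a_s_6
  a_s_5 = 1/4*a_s_1 + 1/8*a_s_2 + 1/16*a_s_3 + 3/8*a_s_4 + 1/8*a_s_5 + 1/16*a_s_6

Substituting a_s_1 = 1 and a_s_6 = 0, rearrange to (I - Q) a = r where r[i] = P(i -> s_1):
  [15/16, -5/16, -3/16, -1/4] . (a_s_2, a_s_3, a_s_4, a_s_5) = 3/16
  [-1/4, 15/16, -1/4, -1/16] . (a_s_2, a_s_3, a_s_4, a_s_5) = 5/16
  [-1/4, -3/16, 1, -3/8] . (a_s_2, a_s_3, a_s_4, a_s_5) = 3/16
  [-1/8, -1/16, -3/8, 7/8] . (a_s_2, a_s_3, a_s_4, a_s_5) = 1/4

Solving yields:
  a_s_2 = 23385/25996
  a_s_3 = 5656/6499
  a_s_4 = 23361/25996
  a_s_5 = 5599/6499

Starting state is s_4, so the absorption probability is a_s_4 = 23361/25996.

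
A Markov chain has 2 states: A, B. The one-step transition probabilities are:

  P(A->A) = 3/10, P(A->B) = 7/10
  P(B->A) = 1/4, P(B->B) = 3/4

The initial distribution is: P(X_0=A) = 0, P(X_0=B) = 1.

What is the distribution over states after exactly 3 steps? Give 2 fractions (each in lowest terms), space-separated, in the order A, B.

Answer: 421/1600 1179/1600

Derivation:
Propagating the distribution step by step (d_{t+1} = d_t * P):
d_0 = (A=0, B=1)
  d_1[A] = 0*3/10 + 1*1/4 = 1/4
  d_1[B] = 0*7/10 + 1*3/4 = 3/4
d_1 = (A=1/4, B=3/4)
  d_2[A] = 1/4*3/10 + 3/4*1/4 = 21/80
  d_2[B] = 1/4*7/10 + 3/4*3/4 = 59/80
d_2 = (A=21/80, B=59/80)
  d_3[A] = 21/80*3/10 + 59/80*1/4 = 421/1600
  d_3[B] = 21/80*7/10 + 59/80*3/4 = 1179/1600
d_3 = (A=421/1600, B=1179/1600)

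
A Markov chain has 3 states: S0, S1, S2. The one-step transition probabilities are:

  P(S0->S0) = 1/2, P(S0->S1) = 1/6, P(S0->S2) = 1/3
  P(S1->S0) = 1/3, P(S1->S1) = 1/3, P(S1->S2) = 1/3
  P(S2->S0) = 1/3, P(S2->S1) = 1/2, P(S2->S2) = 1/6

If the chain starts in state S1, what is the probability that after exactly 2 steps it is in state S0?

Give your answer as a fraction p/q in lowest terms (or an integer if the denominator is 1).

Answer: 7/18

Derivation:
Computing P^2 by repeated multiplication:
P^1 =
  S0: [1/2, 1/6, 1/3]
  S1: [1/3, 1/3, 1/3]
  S2: [1/3, 1/2, 1/6]
P^2 =
  S0: [5/12, 11/36, 5/18]
  S1: [7/18, 1/3, 5/18]
  S2: [7/18, 11/36, 11/36]

(P^2)[S1 -> S0] = 7/18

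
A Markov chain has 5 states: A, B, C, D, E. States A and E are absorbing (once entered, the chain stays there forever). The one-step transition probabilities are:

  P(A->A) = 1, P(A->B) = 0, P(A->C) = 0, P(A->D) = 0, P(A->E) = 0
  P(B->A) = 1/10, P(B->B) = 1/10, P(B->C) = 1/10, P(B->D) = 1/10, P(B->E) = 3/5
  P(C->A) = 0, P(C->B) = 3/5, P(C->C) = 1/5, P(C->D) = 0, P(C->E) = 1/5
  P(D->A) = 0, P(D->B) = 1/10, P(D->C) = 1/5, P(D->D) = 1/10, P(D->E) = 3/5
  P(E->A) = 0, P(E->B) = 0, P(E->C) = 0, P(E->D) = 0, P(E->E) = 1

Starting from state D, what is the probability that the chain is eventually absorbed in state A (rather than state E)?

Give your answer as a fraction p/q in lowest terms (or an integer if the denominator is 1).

Answer: 10/287

Derivation:
Let a_i = P(absorbed in A | start in state i).
Boundary conditions: a_A = 1, a_E = 0.
For each transient state i, a_i = sum_j P(i->j) * a_j:
  a_B = 1/10*a_A + 1/10*a_B + 1/10*a_C + 1/10*a_D + 3/5*a_E
  a_C = 0*a_A + 3/5*a_B + 1/5*a_C + 0*a_D + 1/5*a_E
  a_D = 0*a_A + 1/10*a_B + 1/5*a_C + 1/10*a_D + 3/5*a_E

Substituting a_A = 1 and a_E = 0, rearrange to (I - Q) a = r where r[i] = P(i -> A):
  [9/10, -1/10, -1/10] . (a_B, a_C, a_D) = 1/10
  [-3/5, 4/5, 0] . (a_B, a_C, a_D) = 0
  [-1/10, -1/5, 9/10] . (a_B, a_C, a_D) = 0

Solving yields:
  a_B = 36/287
  a_C = 27/287
  a_D = 10/287

Starting state is D, so the absorption probability is a_D = 10/287.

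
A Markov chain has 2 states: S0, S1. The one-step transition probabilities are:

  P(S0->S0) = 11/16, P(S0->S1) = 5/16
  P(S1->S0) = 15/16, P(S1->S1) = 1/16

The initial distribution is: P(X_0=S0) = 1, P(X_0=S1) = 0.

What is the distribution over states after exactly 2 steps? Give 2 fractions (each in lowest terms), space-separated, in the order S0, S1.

Propagating the distribution step by step (d_{t+1} = d_t * P):
d_0 = (S0=1, S1=0)
  d_1[S0] = 1*11/16 + 0*15/16 = 11/16
  d_1[S1] = 1*5/16 + 0*1/16 = 5/16
d_1 = (S0=11/16, S1=5/16)
  d_2[S0] = 11/16*11/16 + 5/16*15/16 = 49/64
  d_2[S1] = 11/16*5/16 + 5/16*1/16 = 15/64
d_2 = (S0=49/64, S1=15/64)

Answer: 49/64 15/64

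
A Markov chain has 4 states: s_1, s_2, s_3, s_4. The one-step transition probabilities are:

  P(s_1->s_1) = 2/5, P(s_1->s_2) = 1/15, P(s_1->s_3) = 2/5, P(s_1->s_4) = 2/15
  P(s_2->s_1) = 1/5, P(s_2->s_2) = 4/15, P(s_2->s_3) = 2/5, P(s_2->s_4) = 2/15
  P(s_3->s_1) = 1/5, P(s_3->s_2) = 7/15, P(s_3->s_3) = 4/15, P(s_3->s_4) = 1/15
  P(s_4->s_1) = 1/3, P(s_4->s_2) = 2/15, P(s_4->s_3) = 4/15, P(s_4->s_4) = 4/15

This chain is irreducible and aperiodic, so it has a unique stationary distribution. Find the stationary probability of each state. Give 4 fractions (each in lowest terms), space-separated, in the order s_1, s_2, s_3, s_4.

Answer: 713/2628 691/2628 74/219 28/219

Derivation:
The stationary distribution satisfies pi = pi * P, i.e.:
  pi_s_1 = 2/5*pi_s_1 + 1/5*pi_s_2 + 1/5*pi_s_3 + 1/3*pi_s_4
  pi_s_2 = 1/15*pi_s_1 + 4/15*pi_s_2 + 7/15*pi_s_3 + 2/15*pi_s_4
  pi_s_3 = 2/5*pi_s_1 + 2/5*pi_s_2 + 4/15*pi_s_3 + 4/15*pi_s_4
  pi_s_4 = 2/15*pi_s_1 + 2/15*pi_s_2 + 1/15*pi_s_3 + 4/15*pi_s_4
with normalization: pi_s_1 + pi_s_2 + pi_s_3 + pi_s_4 = 1.

Using the first 3 balance equations plus normalization, the linear system A*pi = b is:
  [-3/5, 1/5, 1/5, 1/3] . pi = 0
  [1/15, -11/15, 7/15, 2/15] . pi = 0
  [2/5, 2/5, -11/15, 4/15] . pi = 0
  [1, 1, 1, 1] . pi = 1

Solving yields:
  pi_s_1 = 713/2628
  pi_s_2 = 691/2628
  pi_s_3 = 74/219
  pi_s_4 = 28/219

Verification (pi * P):
  713/2628*2/5 + 691/2628*1/5 + 74/219*1/5 + 28/219*1/3 = 713/2628 = pi_s_1  (ok)
  713/2628*1/15 + 691/2628*4/15 + 74/219*7/15 + 28/219*2/15 = 691/2628 = pi_s_2  (ok)
  713/2628*2/5 + 691/2628*2/5 + 74/219*4/15 + 28/219*4/15 = 74/219 = pi_s_3  (ok)
  713/2628*2/15 + 691/2628*2/15 + 74/219*1/15 + 28/219*4/15 = 28/219 = pi_s_4  (ok)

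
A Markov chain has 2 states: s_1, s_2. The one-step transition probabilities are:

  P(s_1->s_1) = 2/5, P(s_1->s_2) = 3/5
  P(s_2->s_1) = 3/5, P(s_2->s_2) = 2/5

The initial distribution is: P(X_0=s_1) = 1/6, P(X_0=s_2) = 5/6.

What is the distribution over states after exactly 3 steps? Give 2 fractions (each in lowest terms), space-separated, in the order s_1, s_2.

Answer: 377/750 373/750

Derivation:
Propagating the distribution step by step (d_{t+1} = d_t * P):
d_0 = (s_1=1/6, s_2=5/6)
  d_1[s_1] = 1/6*2/5 + 5/6*3/5 = 17/30
  d_1[s_2] = 1/6*3/5 + 5/6*2/5 = 13/30
d_1 = (s_1=17/30, s_2=13/30)
  d_2[s_1] = 17/30*2/5 + 13/30*3/5 = 73/150
  d_2[s_2] = 17/30*3/5 + 13/30*2/5 = 77/150
d_2 = (s_1=73/150, s_2=77/150)
  d_3[s_1] = 73/150*2/5 + 77/150*3/5 = 377/750
  d_3[s_2] = 73/150*3/5 + 77/150*2/5 = 373/750
d_3 = (s_1=377/750, s_2=373/750)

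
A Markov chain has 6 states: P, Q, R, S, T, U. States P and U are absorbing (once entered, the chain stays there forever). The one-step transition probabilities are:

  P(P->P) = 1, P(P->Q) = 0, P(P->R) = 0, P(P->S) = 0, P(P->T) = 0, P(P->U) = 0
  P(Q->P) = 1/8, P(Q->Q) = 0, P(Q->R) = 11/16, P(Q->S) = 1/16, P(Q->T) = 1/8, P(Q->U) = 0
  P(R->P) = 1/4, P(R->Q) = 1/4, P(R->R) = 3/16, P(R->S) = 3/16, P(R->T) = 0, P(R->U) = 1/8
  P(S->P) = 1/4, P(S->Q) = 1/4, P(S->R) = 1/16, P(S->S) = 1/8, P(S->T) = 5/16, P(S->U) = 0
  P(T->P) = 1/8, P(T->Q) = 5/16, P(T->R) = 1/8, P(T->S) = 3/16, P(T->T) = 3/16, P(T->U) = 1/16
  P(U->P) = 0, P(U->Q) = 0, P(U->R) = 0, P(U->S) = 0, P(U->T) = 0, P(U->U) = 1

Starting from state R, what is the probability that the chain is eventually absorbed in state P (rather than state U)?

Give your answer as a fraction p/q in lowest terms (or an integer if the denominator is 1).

Answer: 7497/10126

Derivation:
Let a_i = P(absorbed in P | start in state i).
Boundary conditions: a_P = 1, a_U = 0.
For each transient state i, a_i = sum_j P(i->j) * a_j:
  a_Q = 1/8*a_P + 0*a_Q + 11/16*a_R + 1/16*a_S + 1/8*a_T + 0*a_U
  a_R = 1/4*a_P + 1/4*a_Q + 3/16*a_R + 3/16*a_S + 0*a_T + 1/8*a_U
  a_S = 1/4*a_P + 1/4*a_Q + 1/16*a_R + 1/8*a_S + 5/16*a_T + 0*a_U
  a_T = 1/8*a_P + 5/16*a_Q + 1/8*a_R + 3/16*a_S + 3/16*a_T + 1/16*a_U

Substituting a_P = 1 and a_U = 0, rearrange to (I - Q) a = r where r[i] = P(i -> P):
  [1, -11/16, -1/16, -1/8] . (a_Q, a_R, a_S, a_T) = 1/8
  [-1/4, 13/16, -3/16, 0] . (a_Q, a_R, a_S, a_T) = 1/4
  [-1/4, -1/16, 7/8, -5/16] . (a_Q, a_R, a_S, a_T) = 1/4
  [-5/16, -1/8, -3/16, 13/16] . (a_Q, a_R, a_S, a_T) = 1/8

Solving yields:
  a_Q = 3955/5063
  a_R = 7497/10126
  a_S = 8439/10126
  a_T = 7701/10126

Starting state is R, so the absorption probability is a_R = 7497/10126.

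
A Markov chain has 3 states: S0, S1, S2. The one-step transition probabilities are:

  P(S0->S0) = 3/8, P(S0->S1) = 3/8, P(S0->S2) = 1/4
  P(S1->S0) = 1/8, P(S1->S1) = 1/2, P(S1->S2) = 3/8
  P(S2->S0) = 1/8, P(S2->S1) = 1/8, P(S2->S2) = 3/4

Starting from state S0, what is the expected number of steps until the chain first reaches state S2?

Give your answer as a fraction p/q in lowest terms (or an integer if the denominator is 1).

Let h_i = expected steps to first reach S2 from state i.
Boundary: h_S2 = 0.
First-step equations for the other states:
  h_S0 = 1 + 3/8*h_S0 + 3/8*h_S1 + 1/4*h_S2
  h_S1 = 1 + 1/8*h_S0 + 1/2*h_S1 + 3/8*h_S2

Substituting h_S2 = 0 and rearranging gives the linear system (I - Q) h = 1:
  [5/8, -3/8] . (h_S0, h_S1) = 1
  [-1/8, 1/2] . (h_S0, h_S1) = 1

Solving yields:
  h_S0 = 56/17
  h_S1 = 48/17

Starting state is S0, so the expected hitting time is h_S0 = 56/17.

Answer: 56/17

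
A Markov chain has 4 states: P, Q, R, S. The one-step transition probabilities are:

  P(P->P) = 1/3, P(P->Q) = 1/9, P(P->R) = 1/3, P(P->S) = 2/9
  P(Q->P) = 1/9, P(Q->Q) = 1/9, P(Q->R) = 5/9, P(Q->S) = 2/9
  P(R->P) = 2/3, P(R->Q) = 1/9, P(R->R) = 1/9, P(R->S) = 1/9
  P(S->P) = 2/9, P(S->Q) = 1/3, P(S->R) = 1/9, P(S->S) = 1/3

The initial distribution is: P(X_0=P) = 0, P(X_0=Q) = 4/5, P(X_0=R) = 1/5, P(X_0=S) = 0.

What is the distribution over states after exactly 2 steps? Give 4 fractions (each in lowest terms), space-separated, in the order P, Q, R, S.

Propagating the distribution step by step (d_{t+1} = d_t * P):
d_0 = (P=0, Q=4/5, R=1/5, S=0)
  d_1[P] = 0*1/3 + 4/5*1/9 + 1/5*2/3 + 0*2/9 = 2/9
  d_1[Q] = 0*1/9 + 4/5*1/9 + 1/5*1/9 + 0*1/3 = 1/9
  d_1[R] = 0*1/3 + 4/5*5/9 + 1/5*1/9 + 0*1/9 = 7/15
  d_1[S] = 0*2/9 + 4/5*2/9 + 1/5*1/9 + 0*1/3 = 1/5
d_1 = (P=2/9, Q=1/9, R=7/15, S=1/5)
  d_2[P] = 2/9*1/3 + 1/9*1/9 + 7/15*2/3 + 1/5*2/9 = 179/405
  d_2[Q] = 2/9*1/9 + 1/9*1/9 + 7/15*1/9 + 1/5*1/3 = 7/45
  d_2[R] = 2/9*1/3 + 1/9*5/9 + 7/15*1/9 + 1/5*1/9 = 17/81
  d_2[S] = 2/9*2/9 + 1/9*2/9 + 7/15*1/9 + 1/5*1/3 = 26/135
d_2 = (P=179/405, Q=7/45, R=17/81, S=26/135)

Answer: 179/405 7/45 17/81 26/135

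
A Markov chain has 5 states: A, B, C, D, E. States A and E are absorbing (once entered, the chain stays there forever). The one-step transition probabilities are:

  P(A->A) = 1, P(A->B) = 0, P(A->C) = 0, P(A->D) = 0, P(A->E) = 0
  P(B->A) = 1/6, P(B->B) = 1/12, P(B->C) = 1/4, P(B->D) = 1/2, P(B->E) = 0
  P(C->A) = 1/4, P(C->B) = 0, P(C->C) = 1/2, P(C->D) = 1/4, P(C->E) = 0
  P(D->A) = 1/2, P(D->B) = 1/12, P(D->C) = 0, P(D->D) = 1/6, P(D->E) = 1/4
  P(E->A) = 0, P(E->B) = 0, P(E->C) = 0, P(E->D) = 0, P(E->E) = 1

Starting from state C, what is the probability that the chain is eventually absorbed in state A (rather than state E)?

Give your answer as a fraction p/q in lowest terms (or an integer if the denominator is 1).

Let a_i = P(absorbed in A | start in state i).
Boundary conditions: a_A = 1, a_E = 0.
For each transient state i, a_i = sum_j P(i->j) * a_j:
  a_B = 1/6*a_A + 1/12*a_B + 1/4*a_C + 1/2*a_D + 0*a_E
  a_C = 1/4*a_A + 0*a_B + 1/2*a_C + 1/4*a_D + 0*a_E
  a_D = 1/2*a_A + 1/12*a_B + 0*a_C + 1/6*a_D + 1/4*a_E

Substituting a_A = 1 and a_E = 0, rearrange to (I - Q) a = r where r[i] = P(i -> A):
  [11/12, -1/4, -1/2] . (a_B, a_C, a_D) = 1/6
  [0, 1/2, -1/4] . (a_B, a_C, a_D) = 1/4
  [-1/12, 0, 5/6] . (a_B, a_C, a_D) = 1/2

Solving yields:
  a_B = 32/41
  a_C = 172/205
  a_D = 139/205

Starting state is C, so the absorption probability is a_C = 172/205.

Answer: 172/205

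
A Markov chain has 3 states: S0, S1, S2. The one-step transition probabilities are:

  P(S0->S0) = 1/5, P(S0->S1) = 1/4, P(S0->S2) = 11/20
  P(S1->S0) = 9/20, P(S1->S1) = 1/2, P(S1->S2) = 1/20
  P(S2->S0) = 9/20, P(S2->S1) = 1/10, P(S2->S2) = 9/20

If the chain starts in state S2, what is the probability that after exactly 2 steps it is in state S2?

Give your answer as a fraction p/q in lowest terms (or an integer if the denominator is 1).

Answer: 91/200

Derivation:
Computing P^2 by repeated multiplication:
P^1 =
  S0: [1/5, 1/4, 11/20]
  S1: [9/20, 1/2, 1/20]
  S2: [9/20, 1/10, 9/20]
P^2 =
  S0: [2/5, 23/100, 37/100]
  S1: [27/80, 147/400, 59/200]
  S2: [27/80, 83/400, 91/200]

(P^2)[S2 -> S2] = 91/200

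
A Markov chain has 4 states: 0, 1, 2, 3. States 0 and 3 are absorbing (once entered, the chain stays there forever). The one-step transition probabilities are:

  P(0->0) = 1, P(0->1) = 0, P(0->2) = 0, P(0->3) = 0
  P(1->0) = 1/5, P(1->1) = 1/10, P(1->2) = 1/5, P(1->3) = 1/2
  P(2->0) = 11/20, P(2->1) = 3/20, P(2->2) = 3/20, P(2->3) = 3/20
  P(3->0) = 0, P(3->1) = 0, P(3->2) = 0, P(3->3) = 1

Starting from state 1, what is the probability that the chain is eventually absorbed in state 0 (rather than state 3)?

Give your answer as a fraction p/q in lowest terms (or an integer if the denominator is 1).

Let a_i = P(absorbed in 0 | start in state i).
Boundary conditions: a_0 = 1, a_3 = 0.
For each transient state i, a_i = sum_j P(i->j) * a_j:
  a_1 = 1/5*a_0 + 1/10*a_1 + 1/5*a_2 + 1/2*a_3
  a_2 = 11/20*a_0 + 3/20*a_1 + 3/20*a_2 + 3/20*a_3

Substituting a_0 = 1 and a_3 = 0, rearrange to (I - Q) a = r where r[i] = P(i -> 0):
  [9/10, -1/5] . (a_1, a_2) = 1/5
  [-3/20, 17/20] . (a_1, a_2) = 11/20

Solving yields:
  a_1 = 8/21
  a_2 = 5/7

Starting state is 1, so the absorption probability is a_1 = 8/21.

Answer: 8/21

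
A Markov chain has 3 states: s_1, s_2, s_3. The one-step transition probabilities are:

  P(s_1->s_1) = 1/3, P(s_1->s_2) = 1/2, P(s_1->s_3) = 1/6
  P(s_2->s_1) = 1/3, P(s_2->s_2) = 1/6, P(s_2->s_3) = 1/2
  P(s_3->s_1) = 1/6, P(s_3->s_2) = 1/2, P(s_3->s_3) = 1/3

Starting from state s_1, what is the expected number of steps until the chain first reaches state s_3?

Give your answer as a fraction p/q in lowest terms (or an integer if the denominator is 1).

Answer: 24/7

Derivation:
Let h_i = expected steps to first reach s_3 from state i.
Boundary: h_s_3 = 0.
First-step equations for the other states:
  h_s_1 = 1 + 1/3*h_s_1 + 1/2*h_s_2 + 1/6*h_s_3
  h_s_2 = 1 + 1/3*h_s_1 + 1/6*h_s_2 + 1/2*h_s_3

Substituting h_s_3 = 0 and rearranging gives the linear system (I - Q) h = 1:
  [2/3, -1/2] . (h_s_1, h_s_2) = 1
  [-1/3, 5/6] . (h_s_1, h_s_2) = 1

Solving yields:
  h_s_1 = 24/7
  h_s_2 = 18/7

Starting state is s_1, so the expected hitting time is h_s_1 = 24/7.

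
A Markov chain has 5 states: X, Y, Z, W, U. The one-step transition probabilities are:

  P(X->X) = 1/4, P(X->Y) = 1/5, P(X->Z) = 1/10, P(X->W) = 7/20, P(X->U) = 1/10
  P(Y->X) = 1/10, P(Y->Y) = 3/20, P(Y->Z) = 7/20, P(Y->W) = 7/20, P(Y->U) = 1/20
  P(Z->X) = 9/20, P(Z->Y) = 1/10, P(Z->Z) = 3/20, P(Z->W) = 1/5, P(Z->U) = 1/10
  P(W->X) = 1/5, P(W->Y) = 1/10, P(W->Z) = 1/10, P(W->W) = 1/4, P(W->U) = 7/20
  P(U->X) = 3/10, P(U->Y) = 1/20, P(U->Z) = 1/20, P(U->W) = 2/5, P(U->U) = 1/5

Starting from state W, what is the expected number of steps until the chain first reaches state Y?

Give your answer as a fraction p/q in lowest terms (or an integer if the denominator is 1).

Let h_i = expected steps to first reach Y from state i.
Boundary: h_Y = 0.
First-step equations for the other states:
  h_X = 1 + 1/4*h_X + 1/5*h_Y + 1/10*h_Z + 7/20*h_W + 1/10*h_U
  h_Z = 1 + 9/20*h_X + 1/10*h_Y + 3/20*h_Z + 1/5*h_W + 1/10*h_U
  h_W = 1 + 1/5*h_X + 1/10*h_Y + 1/10*h_Z + 1/4*h_W + 7/20*h_U
  h_U = 1 + 3/10*h_X + 1/20*h_Y + 1/20*h_Z + 2/5*h_W + 1/5*h_U

Substituting h_Y = 0 and rearranging gives the linear system (I - Q) h = 1:
  [3/4, -1/10, -7/20, -1/10] . (h_X, h_Z, h_W, h_U) = 1
  [-9/20, 17/20, -1/5, -1/10] . (h_X, h_Z, h_W, h_U) = 1
  [-1/5, -1/10, 3/4, -7/20] . (h_X, h_Z, h_W, h_U) = 1
  [-3/10, -1/20, -2/5, 4/5] . (h_X, h_Z, h_W, h_U) = 1

Solving yields:
  h_X = 148280/19177
  h_Z = 160860/19177
  h_W = 167460/19177
  h_U = 173360/19177

Starting state is W, so the expected hitting time is h_W = 167460/19177.

Answer: 167460/19177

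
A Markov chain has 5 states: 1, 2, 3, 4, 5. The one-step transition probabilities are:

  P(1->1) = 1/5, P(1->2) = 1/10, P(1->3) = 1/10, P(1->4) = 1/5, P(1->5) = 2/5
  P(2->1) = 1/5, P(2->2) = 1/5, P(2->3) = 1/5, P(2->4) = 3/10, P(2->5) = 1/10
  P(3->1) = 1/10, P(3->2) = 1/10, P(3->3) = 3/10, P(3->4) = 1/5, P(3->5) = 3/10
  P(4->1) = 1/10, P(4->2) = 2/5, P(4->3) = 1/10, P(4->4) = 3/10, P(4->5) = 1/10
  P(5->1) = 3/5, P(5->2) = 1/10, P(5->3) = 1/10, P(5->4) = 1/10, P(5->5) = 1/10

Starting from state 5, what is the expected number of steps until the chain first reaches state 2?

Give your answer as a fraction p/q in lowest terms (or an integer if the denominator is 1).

Let h_i = expected steps to first reach 2 from state i.
Boundary: h_2 = 0.
First-step equations for the other states:
  h_1 = 1 + 1/5*h_1 + 1/10*h_2 + 1/10*h_3 + 1/5*h_4 + 2/5*h_5
  h_3 = 1 + 1/10*h_1 + 1/10*h_2 + 3/10*h_3 + 1/5*h_4 + 3/10*h_5
  h_4 = 1 + 1/10*h_1 + 2/5*h_2 + 1/10*h_3 + 3/10*h_4 + 1/10*h_5
  h_5 = 1 + 3/5*h_1 + 1/10*h_2 + 1/10*h_3 + 1/10*h_4 + 1/10*h_5

Substituting h_2 = 0 and rearranging gives the linear system (I - Q) h = 1:
  [4/5, -1/10, -1/5, -2/5] . (h_1, h_3, h_4, h_5) = 1
  [-1/10, 7/10, -1/5, -3/10] . (h_1, h_3, h_4, h_5) = 1
  [-1/10, -1/10, 7/10, -1/10] . (h_1, h_3, h_4, h_5) = 1
  [-3/5, -1/10, -1/10, 9/10] . (h_1, h_3, h_4, h_5) = 1

Solving yields:
  h_1 = 3040/481
  h_3 = 3030/481
  h_4 = 2000/481
  h_5 = 240/37

Starting state is 5, so the expected hitting time is h_5 = 240/37.

Answer: 240/37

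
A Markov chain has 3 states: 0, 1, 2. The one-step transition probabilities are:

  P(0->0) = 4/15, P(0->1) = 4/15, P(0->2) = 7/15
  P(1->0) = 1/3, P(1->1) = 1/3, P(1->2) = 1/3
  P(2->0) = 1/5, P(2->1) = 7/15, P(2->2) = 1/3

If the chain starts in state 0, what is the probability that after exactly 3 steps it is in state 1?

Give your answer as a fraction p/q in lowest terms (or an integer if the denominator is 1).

Computing P^3 by repeated multiplication:
P^1 =
  0: [4/15, 4/15, 7/15]
  1: [1/3, 1/3, 1/3]
  2: [1/5, 7/15, 1/3]
P^2 =
  0: [19/75, 17/45, 83/225]
  1: [4/15, 16/45, 17/45]
  2: [62/225, 82/225, 9/25]
P^3 =
  0: [902/3375, 1234/3375, 413/1125]
  1: [179/675, 247/675, 83/225]
  2: [901/3375, 49/135, 1249/3375]

(P^3)[0 -> 1] = 1234/3375

Answer: 1234/3375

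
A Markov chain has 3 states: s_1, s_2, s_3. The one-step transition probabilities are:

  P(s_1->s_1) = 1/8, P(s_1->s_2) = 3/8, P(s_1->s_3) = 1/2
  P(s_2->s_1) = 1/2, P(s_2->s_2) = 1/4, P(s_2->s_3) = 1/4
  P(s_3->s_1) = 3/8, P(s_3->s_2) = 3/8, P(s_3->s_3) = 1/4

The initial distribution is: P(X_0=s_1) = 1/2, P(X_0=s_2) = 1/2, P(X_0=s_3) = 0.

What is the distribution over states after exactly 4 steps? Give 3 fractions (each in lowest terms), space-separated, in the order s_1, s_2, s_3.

Propagating the distribution step by step (d_{t+1} = d_t * P):
d_0 = (s_1=1/2, s_2=1/2, s_3=0)
  d_1[s_1] = 1/2*1/8 + 1/2*1/2 + 0*3/8 = 5/16
  d_1[s_2] = 1/2*3/8 + 1/2*1/4 + 0*3/8 = 5/16
  d_1[s_3] = 1/2*1/2 + 1/2*1/4 + 0*1/4 = 3/8
d_1 = (s_1=5/16, s_2=5/16, s_3=3/8)
  d_2[s_1] = 5/16*1/8 + 5/16*1/2 + 3/8*3/8 = 43/128
  d_2[s_2] = 5/16*3/8 + 5/16*1/4 + 3/8*3/8 = 43/128
  d_2[s_3] = 5/16*1/2 + 5/16*1/4 + 3/8*1/4 = 21/64
d_2 = (s_1=43/128, s_2=43/128, s_3=21/64)
  d_3[s_1] = 43/128*1/8 + 43/128*1/2 + 21/64*3/8 = 341/1024
  d_3[s_2] = 43/128*3/8 + 43/128*1/4 + 21/64*3/8 = 341/1024
  d_3[s_3] = 43/128*1/2 + 43/128*1/4 + 21/64*1/4 = 171/512
d_3 = (s_1=341/1024, s_2=341/1024, s_3=171/512)
  d_4[s_1] = 341/1024*1/8 + 341/1024*1/2 + 171/512*3/8 = 2731/8192
  d_4[s_2] = 341/1024*3/8 + 341/1024*1/4 + 171/512*3/8 = 2731/8192
  d_4[s_3] = 341/1024*1/2 + 341/1024*1/4 + 171/512*1/4 = 1365/4096
d_4 = (s_1=2731/8192, s_2=2731/8192, s_3=1365/4096)

Answer: 2731/8192 2731/8192 1365/4096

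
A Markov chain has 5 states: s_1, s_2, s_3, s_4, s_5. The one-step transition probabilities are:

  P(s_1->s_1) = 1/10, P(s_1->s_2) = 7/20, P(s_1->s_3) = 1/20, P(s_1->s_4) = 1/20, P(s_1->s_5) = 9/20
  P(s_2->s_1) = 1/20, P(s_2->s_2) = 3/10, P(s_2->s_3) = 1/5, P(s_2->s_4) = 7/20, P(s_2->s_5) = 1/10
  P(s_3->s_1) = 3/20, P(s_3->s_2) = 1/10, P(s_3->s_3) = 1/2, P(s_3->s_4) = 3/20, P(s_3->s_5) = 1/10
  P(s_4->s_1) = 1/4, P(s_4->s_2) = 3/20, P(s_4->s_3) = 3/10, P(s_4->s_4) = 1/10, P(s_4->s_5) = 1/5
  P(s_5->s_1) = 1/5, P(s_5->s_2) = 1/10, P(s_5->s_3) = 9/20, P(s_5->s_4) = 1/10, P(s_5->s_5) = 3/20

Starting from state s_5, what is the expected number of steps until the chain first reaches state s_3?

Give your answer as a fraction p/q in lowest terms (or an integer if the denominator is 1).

Let h_i = expected steps to first reach s_3 from state i.
Boundary: h_s_3 = 0.
First-step equations for the other states:
  h_s_1 = 1 + 1/10*h_s_1 + 7/20*h_s_2 + 1/20*h_s_3 + 1/20*h_s_4 + 9/20*h_s_5
  h_s_2 = 1 + 1/20*h_s_1 + 3/10*h_s_2 + 1/5*h_s_3 + 7/20*h_s_4 + 1/10*h_s_5
  h_s_4 = 1 + 1/4*h_s_1 + 3/20*h_s_2 + 3/10*h_s_3 + 1/10*h_s_4 + 1/5*h_s_5
  h_s_5 = 1 + 1/5*h_s_1 + 1/10*h_s_2 + 9/20*h_s_3 + 1/10*h_s_4 + 3/20*h_s_5

Substituting h_s_3 = 0 and rearranging gives the linear system (I - Q) h = 1:
  [9/10, -7/20, -1/20, -9/20] . (h_s_1, h_s_2, h_s_4, h_s_5) = 1
  [-1/20, 7/10, -7/20, -1/10] . (h_s_1, h_s_2, h_s_4, h_s_5) = 1
  [-1/4, -3/20, 9/10, -1/5] . (h_s_1, h_s_2, h_s_4, h_s_5) = 1
  [-1/5, -1/10, -1/10, 17/20] . (h_s_1, h_s_2, h_s_4, h_s_5) = 1

Solving yields:
  h_s_1 = 34200/7651
  h_s_2 = 93220/22953
  h_s_4 = 85580/22953
  h_s_5 = 24060/7651

Starting state is s_5, so the expected hitting time is h_s_5 = 24060/7651.

Answer: 24060/7651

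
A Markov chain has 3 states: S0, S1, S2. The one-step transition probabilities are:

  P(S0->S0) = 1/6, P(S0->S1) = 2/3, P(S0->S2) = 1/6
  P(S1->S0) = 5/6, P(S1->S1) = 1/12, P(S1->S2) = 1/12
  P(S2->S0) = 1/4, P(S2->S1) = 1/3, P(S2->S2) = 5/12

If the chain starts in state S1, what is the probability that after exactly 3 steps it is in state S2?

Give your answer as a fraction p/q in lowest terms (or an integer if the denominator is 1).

Answer: 281/1728

Derivation:
Computing P^3 by repeated multiplication:
P^1 =
  S0: [1/6, 2/3, 1/6]
  S1: [5/6, 1/12, 1/12]
  S2: [1/4, 1/3, 5/12]
P^2 =
  S0: [5/8, 2/9, 11/72]
  S1: [11/48, 85/144, 13/72]
  S2: [61/144, 1/3, 35/144]
P^3 =
  S0: [283/864, 35/72, 161/864]
  S1: [497/864, 151/576, 281/1728]
  S2: [707/1728, 169/432, 115/576]

(P^3)[S1 -> S2] = 281/1728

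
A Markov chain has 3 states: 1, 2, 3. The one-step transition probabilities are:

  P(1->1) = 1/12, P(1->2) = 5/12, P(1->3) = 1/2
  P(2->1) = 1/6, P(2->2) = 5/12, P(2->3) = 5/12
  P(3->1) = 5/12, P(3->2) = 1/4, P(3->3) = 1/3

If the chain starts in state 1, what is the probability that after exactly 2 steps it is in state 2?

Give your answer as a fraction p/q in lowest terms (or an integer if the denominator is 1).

Answer: 1/3

Derivation:
Computing P^2 by repeated multiplication:
P^1 =
  1: [1/12, 5/12, 1/2]
  2: [1/6, 5/12, 5/12]
  3: [5/12, 1/4, 1/3]
P^2 =
  1: [41/144, 1/3, 55/144]
  2: [37/144, 25/72, 19/48]
  3: [31/144, 13/36, 61/144]

(P^2)[1 -> 2] = 1/3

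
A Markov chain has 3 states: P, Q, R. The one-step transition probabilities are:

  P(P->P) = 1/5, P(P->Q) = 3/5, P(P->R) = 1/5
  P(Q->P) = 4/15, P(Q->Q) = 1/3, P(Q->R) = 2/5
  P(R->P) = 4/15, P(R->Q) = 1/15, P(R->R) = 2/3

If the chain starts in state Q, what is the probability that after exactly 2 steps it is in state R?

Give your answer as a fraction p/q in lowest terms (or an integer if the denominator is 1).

Computing P^2 by repeated multiplication:
P^1 =
  P: [1/5, 3/5, 1/5]
  Q: [4/15, 1/3, 2/5]
  R: [4/15, 1/15, 2/3]
P^2 =
  P: [19/75, 1/3, 31/75]
  Q: [56/225, 67/225, 34/75]
  R: [56/225, 17/75, 118/225]

(P^2)[Q -> R] = 34/75

Answer: 34/75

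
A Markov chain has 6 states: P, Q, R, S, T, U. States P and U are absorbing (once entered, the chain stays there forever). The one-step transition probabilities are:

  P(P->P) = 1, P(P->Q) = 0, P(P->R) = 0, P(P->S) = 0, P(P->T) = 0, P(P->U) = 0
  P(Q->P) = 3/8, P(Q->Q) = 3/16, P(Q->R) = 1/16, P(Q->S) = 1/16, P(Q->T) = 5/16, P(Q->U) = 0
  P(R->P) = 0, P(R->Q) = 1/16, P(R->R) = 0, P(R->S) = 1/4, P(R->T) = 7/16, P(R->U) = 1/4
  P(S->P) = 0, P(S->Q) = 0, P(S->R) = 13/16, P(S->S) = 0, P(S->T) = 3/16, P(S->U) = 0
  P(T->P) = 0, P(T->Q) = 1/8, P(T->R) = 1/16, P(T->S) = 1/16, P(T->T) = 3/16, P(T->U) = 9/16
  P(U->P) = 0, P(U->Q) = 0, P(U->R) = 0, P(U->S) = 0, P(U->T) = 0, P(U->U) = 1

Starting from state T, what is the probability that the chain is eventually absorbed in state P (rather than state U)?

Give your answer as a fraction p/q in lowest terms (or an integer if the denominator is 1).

Let a_i = P(absorbed in P | start in state i).
Boundary conditions: a_P = 1, a_U = 0.
For each transient state i, a_i = sum_j P(i->j) * a_j:
  a_Q = 3/8*a_P + 3/16*a_Q + 1/16*a_R + 1/16*a_S + 5/16*a_T + 0*a_U
  a_R = 0*a_P + 1/16*a_Q + 0*a_R + 1/4*a_S + 7/16*a_T + 1/4*a_U
  a_S = 0*a_P + 0*a_Q + 13/16*a_R + 0*a_S + 3/16*a_T + 0*a_U
  a_T = 0*a_P + 1/8*a_Q + 1/16*a_R + 1/16*a_S + 3/16*a_T + 9/16*a_U

Substituting a_P = 1 and a_U = 0, rearrange to (I - Q) a = r where r[i] = P(i -> P):
  [13/16, -1/16, -1/16, -5/16] . (a_Q, a_R, a_S, a_T) = 3/8
  [-1/16, 1, -1/4, -7/16] . (a_Q, a_R, a_S, a_T) = 0
  [0, -13/16, 1, -3/16] . (a_Q, a_R, a_S, a_T) = 0
  [-1/8, -1/16, -1/16, 13/16] . (a_Q, a_R, a_S, a_T) = 0

Solving yields:
  a_Q = 4778/9323
  a_R = 906/9323
  a_S = 900/9323
  a_T = 874/9323

Starting state is T, so the absorption probability is a_T = 874/9323.

Answer: 874/9323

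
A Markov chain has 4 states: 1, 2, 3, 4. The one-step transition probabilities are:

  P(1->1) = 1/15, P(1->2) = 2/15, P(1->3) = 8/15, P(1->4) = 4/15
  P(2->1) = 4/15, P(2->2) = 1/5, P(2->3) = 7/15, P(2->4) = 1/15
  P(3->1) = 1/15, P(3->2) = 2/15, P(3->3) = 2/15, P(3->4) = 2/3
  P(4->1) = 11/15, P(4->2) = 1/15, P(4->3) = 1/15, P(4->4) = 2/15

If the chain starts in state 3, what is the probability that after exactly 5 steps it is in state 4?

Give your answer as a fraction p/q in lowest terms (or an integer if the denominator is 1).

Answer: 222922/759375

Derivation:
Computing P^5 by repeated multiplication:
P^1 =
  1: [1/15, 2/15, 8/15, 4/15]
  2: [4/15, 1/5, 7/15, 1/15]
  3: [1/15, 2/15, 2/15, 2/3]
  4: [11/15, 1/15, 1/15, 2/15]
P^2 =
  1: [61/225, 28/225, 14/75, 94/225]
  2: [34/225, 32/225, 68/225, 91/225]
  3: [121/225, 22/225, 4/25, 46/225]
  4: [38/225, 29/225, 11/25, 59/225]
P^3 =
  1: [1249/3375, 128/1125, 862/3375, 176/675]
  2: [1231/3375, 391/3375, 241/1125, 206/675]
  3: [751/3375, 142/1125, 248/675, 958/3375]
  4: [902/3375, 28/225, 764/3375, 1289/3375]
P^4 =
  1: [13327/50625, 6254/50625, 15284/50625, 3152/10125]
  2: [14848/50625, 679/5625, 15061/50625, 2921/10125]
  3: [14233/50625, 6218/50625, 12428/50625, 17746/50625]
  4: [701/2025, 5881/50625, 12973/50625, 14246/50625]
P^5 =
  1: [226987/759375, 91744/759375, 7286/28125, 243922/759375]
  2: [215008/759375, 92756/759375, 206288/759375, 245323/759375]
  3: [246739/759375, 89722/759375, 66664/253125, 222922/759375]
  4: [210728/759375, 18577/151875, 73853/253125, 234203/759375]

(P^5)[3 -> 4] = 222922/759375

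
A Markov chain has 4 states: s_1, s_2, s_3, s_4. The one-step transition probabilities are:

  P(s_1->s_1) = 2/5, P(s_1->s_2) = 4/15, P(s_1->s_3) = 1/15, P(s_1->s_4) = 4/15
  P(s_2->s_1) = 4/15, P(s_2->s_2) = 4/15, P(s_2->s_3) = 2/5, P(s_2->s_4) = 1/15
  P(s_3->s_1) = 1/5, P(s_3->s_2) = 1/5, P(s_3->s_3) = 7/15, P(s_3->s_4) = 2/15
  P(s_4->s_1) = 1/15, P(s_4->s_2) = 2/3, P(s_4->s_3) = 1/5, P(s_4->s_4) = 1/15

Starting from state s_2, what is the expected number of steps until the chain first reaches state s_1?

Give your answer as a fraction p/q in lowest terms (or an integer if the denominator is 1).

Answer: 213/47

Derivation:
Let h_i = expected steps to first reach s_1 from state i.
Boundary: h_s_1 = 0.
First-step equations for the other states:
  h_s_2 = 1 + 4/15*h_s_1 + 4/15*h_s_2 + 2/5*h_s_3 + 1/15*h_s_4
  h_s_3 = 1 + 1/5*h_s_1 + 1/5*h_s_2 + 7/15*h_s_3 + 2/15*h_s_4
  h_s_4 = 1 + 1/15*h_s_1 + 2/3*h_s_2 + 1/5*h_s_3 + 1/15*h_s_4

Substituting h_s_1 = 0 and rearranging gives the linear system (I - Q) h = 1:
  [11/15, -2/5, -1/15] . (h_s_2, h_s_3, h_s_4) = 1
  [-1/5, 8/15, -2/15] . (h_s_2, h_s_3, h_s_4) = 1
  [-2/3, -1/5, 14/15] . (h_s_2, h_s_3, h_s_4) = 1

Solving yields:
  h_s_2 = 213/47
  h_s_3 = 231/47
  h_s_4 = 252/47

Starting state is s_2, so the expected hitting time is h_s_2 = 213/47.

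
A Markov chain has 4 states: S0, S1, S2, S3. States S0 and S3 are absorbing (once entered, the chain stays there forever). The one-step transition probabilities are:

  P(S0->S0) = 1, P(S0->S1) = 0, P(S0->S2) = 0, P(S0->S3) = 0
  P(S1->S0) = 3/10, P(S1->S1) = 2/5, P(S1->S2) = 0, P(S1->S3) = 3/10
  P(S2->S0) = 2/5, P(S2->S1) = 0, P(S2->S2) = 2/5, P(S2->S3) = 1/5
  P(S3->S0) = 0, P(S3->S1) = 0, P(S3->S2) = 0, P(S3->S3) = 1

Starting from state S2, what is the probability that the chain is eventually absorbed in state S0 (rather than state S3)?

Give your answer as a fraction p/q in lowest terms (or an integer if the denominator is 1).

Answer: 2/3

Derivation:
Let a_i = P(absorbed in S0 | start in state i).
Boundary conditions: a_S0 = 1, a_S3 = 0.
For each transient state i, a_i = sum_j P(i->j) * a_j:
  a_S1 = 3/10*a_S0 + 2/5*a_S1 + 0*a_S2 + 3/10*a_S3
  a_S2 = 2/5*a_S0 + 0*a_S1 + 2/5*a_S2 + 1/5*a_S3

Substituting a_S0 = 1 and a_S3 = 0, rearrange to (I - Q) a = r where r[i] = P(i -> S0):
  [3/5, 0] . (a_S1, a_S2) = 3/10
  [0, 3/5] . (a_S1, a_S2) = 2/5

Solving yields:
  a_S1 = 1/2
  a_S2 = 2/3

Starting state is S2, so the absorption probability is a_S2 = 2/3.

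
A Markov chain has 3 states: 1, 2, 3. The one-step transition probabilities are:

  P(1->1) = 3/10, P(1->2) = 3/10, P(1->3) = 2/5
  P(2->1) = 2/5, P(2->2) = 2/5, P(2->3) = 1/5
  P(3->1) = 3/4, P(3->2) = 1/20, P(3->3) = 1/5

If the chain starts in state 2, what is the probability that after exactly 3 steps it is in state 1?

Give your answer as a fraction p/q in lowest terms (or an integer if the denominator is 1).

Computing P^3 by repeated multiplication:
P^1 =
  1: [3/10, 3/10, 2/5]
  2: [2/5, 2/5, 1/5]
  3: [3/4, 1/20, 1/5]
P^2 =
  1: [51/100, 23/100, 13/50]
  2: [43/100, 29/100, 7/25]
  3: [79/200, 51/200, 7/20]
P^3 =
  1: [11/25, 129/500, 151/500]
  2: [91/200, 259/1000, 143/500]
  3: [483/1000, 119/500, 279/1000]

(P^3)[2 -> 1] = 91/200

Answer: 91/200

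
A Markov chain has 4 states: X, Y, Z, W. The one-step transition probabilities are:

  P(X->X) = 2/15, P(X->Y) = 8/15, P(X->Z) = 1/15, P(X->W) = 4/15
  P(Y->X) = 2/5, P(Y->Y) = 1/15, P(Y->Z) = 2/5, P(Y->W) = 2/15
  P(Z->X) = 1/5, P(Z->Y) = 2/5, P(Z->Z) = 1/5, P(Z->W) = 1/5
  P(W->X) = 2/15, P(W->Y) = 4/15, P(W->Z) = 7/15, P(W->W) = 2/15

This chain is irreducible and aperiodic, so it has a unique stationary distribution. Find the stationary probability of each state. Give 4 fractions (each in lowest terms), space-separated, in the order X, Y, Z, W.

Answer: 195/836 255/836 233/836 153/836

Derivation:
The stationary distribution satisfies pi = pi * P, i.e.:
  pi_X = 2/15*pi_X + 2/5*pi_Y + 1/5*pi_Z + 2/15*pi_W
  pi_Y = 8/15*pi_X + 1/15*pi_Y + 2/5*pi_Z + 4/15*pi_W
  pi_Z = 1/15*pi_X + 2/5*pi_Y + 1/5*pi_Z + 7/15*pi_W
  pi_W = 4/15*pi_X + 2/15*pi_Y + 1/5*pi_Z + 2/15*pi_W
with normalization: pi_X + pi_Y + pi_Z + pi_W = 1.

Using the first 3 balance equations plus normalization, the linear system A*pi = b is:
  [-13/15, 2/5, 1/5, 2/15] . pi = 0
  [8/15, -14/15, 2/5, 4/15] . pi = 0
  [1/15, 2/5, -4/5, 7/15] . pi = 0
  [1, 1, 1, 1] . pi = 1

Solving yields:
  pi_X = 195/836
  pi_Y = 255/836
  pi_Z = 233/836
  pi_W = 153/836

Verification (pi * P):
  195/836*2/15 + 255/836*2/5 + 233/836*1/5 + 153/836*2/15 = 195/836 = pi_X  (ok)
  195/836*8/15 + 255/836*1/15 + 233/836*2/5 + 153/836*4/15 = 255/836 = pi_Y  (ok)
  195/836*1/15 + 255/836*2/5 + 233/836*1/5 + 153/836*7/15 = 233/836 = pi_Z  (ok)
  195/836*4/15 + 255/836*2/15 + 233/836*1/5 + 153/836*2/15 = 153/836 = pi_W  (ok)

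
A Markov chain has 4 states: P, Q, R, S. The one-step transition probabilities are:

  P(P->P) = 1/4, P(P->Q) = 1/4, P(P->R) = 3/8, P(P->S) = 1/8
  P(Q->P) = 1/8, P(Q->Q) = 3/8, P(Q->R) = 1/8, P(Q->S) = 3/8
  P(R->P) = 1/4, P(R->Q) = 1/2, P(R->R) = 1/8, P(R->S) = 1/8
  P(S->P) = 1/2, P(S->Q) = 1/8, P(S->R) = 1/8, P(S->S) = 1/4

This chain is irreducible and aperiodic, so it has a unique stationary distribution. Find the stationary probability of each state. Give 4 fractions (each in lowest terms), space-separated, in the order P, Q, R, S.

The stationary distribution satisfies pi = pi * P, i.e.:
  pi_P = 1/4*pi_P + 1/8*pi_Q + 1/4*pi_R + 1/2*pi_S
  pi_Q = 1/4*pi_P + 3/8*pi_Q + 1/2*pi_R + 1/8*pi_S
  pi_R = 3/8*pi_P + 1/8*pi_Q + 1/8*pi_R + 1/8*pi_S
  pi_S = 1/8*pi_P + 3/8*pi_Q + 1/8*pi_R + 1/4*pi_S
with normalization: pi_P + pi_Q + pi_R + pi_S = 1.

Using the first 3 balance equations plus normalization, the linear system A*pi = b is:
  [-3/4, 1/8, 1/4, 1/2] . pi = 0
  [1/4, -5/8, 1/2, 1/8] . pi = 0
  [3/8, 1/8, -7/8, 1/8] . pi = 0
  [1, 1, 1, 1] . pi = 1

Solving yields:
  pi_P = 7/26
  pi_Q = 4/13
  pi_R = 5/26
  pi_S = 3/13

Verification (pi * P):
  7/26*1/4 + 4/13*1/8 + 5/26*1/4 + 3/13*1/2 = 7/26 = pi_P  (ok)
  7/26*1/4 + 4/13*3/8 + 5/26*1/2 + 3/13*1/8 = 4/13 = pi_Q  (ok)
  7/26*3/8 + 4/13*1/8 + 5/26*1/8 + 3/13*1/8 = 5/26 = pi_R  (ok)
  7/26*1/8 + 4/13*3/8 + 5/26*1/8 + 3/13*1/4 = 3/13 = pi_S  (ok)

Answer: 7/26 4/13 5/26 3/13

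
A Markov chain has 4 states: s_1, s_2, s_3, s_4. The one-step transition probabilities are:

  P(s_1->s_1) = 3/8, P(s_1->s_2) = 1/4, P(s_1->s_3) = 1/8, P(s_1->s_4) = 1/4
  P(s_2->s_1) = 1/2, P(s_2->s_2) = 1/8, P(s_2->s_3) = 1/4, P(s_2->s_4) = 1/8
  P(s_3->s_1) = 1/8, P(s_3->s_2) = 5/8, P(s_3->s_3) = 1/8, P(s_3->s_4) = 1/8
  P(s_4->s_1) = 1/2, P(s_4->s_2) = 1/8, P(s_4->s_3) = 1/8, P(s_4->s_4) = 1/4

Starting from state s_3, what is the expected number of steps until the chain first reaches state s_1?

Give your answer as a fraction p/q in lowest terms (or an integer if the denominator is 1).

Answer: 224/71

Derivation:
Let h_i = expected steps to first reach s_1 from state i.
Boundary: h_s_1 = 0.
First-step equations for the other states:
  h_s_2 = 1 + 1/2*h_s_1 + 1/8*h_s_2 + 1/4*h_s_3 + 1/8*h_s_4
  h_s_3 = 1 + 1/8*h_s_1 + 5/8*h_s_2 + 1/8*h_s_3 + 1/8*h_s_4
  h_s_4 = 1 + 1/2*h_s_1 + 1/8*h_s_2 + 1/8*h_s_3 + 1/4*h_s_4

Substituting h_s_1 = 0 and rearranging gives the linear system (I - Q) h = 1:
  [7/8, -1/4, -1/8] . (h_s_2, h_s_3, h_s_4) = 1
  [-5/8, 7/8, -1/8] . (h_s_2, h_s_3, h_s_4) = 1
  [-1/8, -1/8, 3/4] . (h_s_2, h_s_3, h_s_4) = 1

Solving yields:
  h_s_2 = 168/71
  h_s_3 = 224/71
  h_s_4 = 160/71

Starting state is s_3, so the expected hitting time is h_s_3 = 224/71.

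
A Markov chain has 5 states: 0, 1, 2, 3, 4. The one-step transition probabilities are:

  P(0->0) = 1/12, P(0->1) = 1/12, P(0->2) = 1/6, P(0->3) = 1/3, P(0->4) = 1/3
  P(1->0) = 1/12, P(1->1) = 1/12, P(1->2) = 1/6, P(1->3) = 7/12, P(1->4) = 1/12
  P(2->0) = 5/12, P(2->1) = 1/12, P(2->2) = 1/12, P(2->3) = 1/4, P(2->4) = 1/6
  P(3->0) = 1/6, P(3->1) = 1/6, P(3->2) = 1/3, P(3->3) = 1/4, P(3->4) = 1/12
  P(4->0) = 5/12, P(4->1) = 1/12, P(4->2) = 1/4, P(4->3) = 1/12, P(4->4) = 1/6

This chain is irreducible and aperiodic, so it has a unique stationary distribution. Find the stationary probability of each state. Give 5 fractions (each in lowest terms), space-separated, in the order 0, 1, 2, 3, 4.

The stationary distribution satisfies pi = pi * P, i.e.:
  pi_0 = 1/12*pi_0 + 1/12*pi_1 + 5/12*pi_2 + 1/6*pi_3 + 5/12*pi_4
  pi_1 = 1/12*pi_0 + 1/12*pi_1 + 1/12*pi_2 + 1/6*pi_3 + 1/12*pi_4
  pi_2 = 1/6*pi_0 + 1/6*pi_1 + 1/12*pi_2 + 1/3*pi_3 + 1/4*pi_4
  pi_3 = 1/3*pi_0 + 7/12*pi_1 + 1/4*pi_2 + 1/4*pi_3 + 1/12*pi_4
  pi_4 = 1/3*pi_0 + 1/12*pi_1 + 1/6*pi_2 + 1/12*pi_3 + 1/6*pi_4
with normalization: pi_0 + pi_1 + pi_2 + pi_3 + pi_4 = 1.

Using the first 4 balance equations plus normalization, the linear system A*pi = b is:
  [-11/12, 1/12, 5/12, 1/6, 5/12] . pi = 0
  [1/12, -11/12, 1/12, 1/6, 1/12] . pi = 0
  [1/6, 1/6, -11/12, 1/3, 1/4] . pi = 0
  [1/3, 7/12, 1/4, -3/4, 1/12] . pi = 0
  [1, 1, 1, 1, 1] . pi = 1

Solving yields:
  pi_0 = 196/837
  pi_1 = 89/837
  pi_2 = 13/62
  pi_3 = 77/279
  pi_4 = 97/558

Verification (pi * P):
  196/837*1/12 + 89/837*1/12 + 13/62*5/12 + 77/279*1/6 + 97/558*5/12 = 196/837 = pi_0  (ok)
  196/837*1/12 + 89/837*1/12 + 13/62*1/12 + 77/279*1/6 + 97/558*1/12 = 89/837 = pi_1  (ok)
  196/837*1/6 + 89/837*1/6 + 13/62*1/12 + 77/279*1/3 + 97/558*1/4 = 13/62 = pi_2  (ok)
  196/837*1/3 + 89/837*7/12 + 13/62*1/4 + 77/279*1/4 + 97/558*1/12 = 77/279 = pi_3  (ok)
  196/837*1/3 + 89/837*1/12 + 13/62*1/6 + 77/279*1/12 + 97/558*1/6 = 97/558 = pi_4  (ok)

Answer: 196/837 89/837 13/62 77/279 97/558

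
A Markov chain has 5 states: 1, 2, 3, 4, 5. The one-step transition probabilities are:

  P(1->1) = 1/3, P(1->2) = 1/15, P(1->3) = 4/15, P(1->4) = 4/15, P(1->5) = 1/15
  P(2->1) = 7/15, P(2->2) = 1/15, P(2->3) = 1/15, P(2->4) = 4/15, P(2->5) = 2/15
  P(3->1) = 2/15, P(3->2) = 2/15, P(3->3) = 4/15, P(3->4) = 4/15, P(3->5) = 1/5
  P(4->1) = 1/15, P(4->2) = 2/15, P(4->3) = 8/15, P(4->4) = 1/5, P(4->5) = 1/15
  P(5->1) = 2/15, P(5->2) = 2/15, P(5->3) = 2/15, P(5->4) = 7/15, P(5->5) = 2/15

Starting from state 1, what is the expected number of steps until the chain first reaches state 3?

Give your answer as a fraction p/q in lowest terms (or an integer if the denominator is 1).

Answer: 1285/397

Derivation:
Let h_i = expected steps to first reach 3 from state i.
Boundary: h_3 = 0.
First-step equations for the other states:
  h_1 = 1 + 1/3*h_1 + 1/15*h_2 + 4/15*h_3 + 4/15*h_4 + 1/15*h_5
  h_2 = 1 + 7/15*h_1 + 1/15*h_2 + 1/15*h_3 + 4/15*h_4 + 2/15*h_5
  h_4 = 1 + 1/15*h_1 + 2/15*h_2 + 8/15*h_3 + 1/5*h_4 + 1/15*h_5
  h_5 = 1 + 2/15*h_1 + 2/15*h_2 + 2/15*h_3 + 7/15*h_4 + 2/15*h_5

Substituting h_3 = 0 and rearranging gives the linear system (I - Q) h = 1:
  [2/3, -1/15, -4/15, -1/15] . (h_1, h_2, h_4, h_5) = 1
  [-7/15, 14/15, -4/15, -2/15] . (h_1, h_2, h_4, h_5) = 1
  [-1/15, -2/15, 4/5, -1/15] . (h_1, h_2, h_4, h_5) = 1
  [-2/15, -2/15, -7/15, 13/15] . (h_1, h_2, h_4, h_5) = 1

Solving yields:
  h_1 = 1285/397
  h_2 = 20165/5161
  h_4 = 12745/5161
  h_5 = 18490/5161

Starting state is 1, so the expected hitting time is h_1 = 1285/397.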